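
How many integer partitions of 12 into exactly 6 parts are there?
p(12, 6 parts) = 11

Partitions of n into exactly k parts ↔ partitions of n − k into at most k parts (subtract 1 from each part). For n = 12, k = 6, the partitions are: 7+1+1+1+1+1, 6+2+1+1+1+1, 5+3+1+1+1+1, 5+2+2+1+1+1, 4+4+1+1+1+1, 4+3+2+1+1+1, 4+2+2+2+1+1, 3+3+3+1+1+1, 3+3+2+2+1+1, 3+2+2+2+2+1, 2+2+2+2+2+2. Count = 11.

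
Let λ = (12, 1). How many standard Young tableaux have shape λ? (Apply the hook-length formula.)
# SYT of shape (12, 1) = 12

Hook-length formula: f^λ = n! / Π hook(c), product over all cells c of the Young diagram. For λ = (12, 1), n = 13 boxes. Hook lengths by row (left-to-right, top-to-bottom): [13, 11, 10, 9, 8, 7, 6, 5, 4, 3, 2, 1]; [1]. Product of hooks = 518918400. So f^λ = 13! / 518918400 = 6227020800 / 518918400 = 12.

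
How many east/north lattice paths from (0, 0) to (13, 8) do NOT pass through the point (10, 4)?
Number of paths = 168455

Total paths from (0, 0) to (13, 8): C(21, 13) = 203490. Paths through (10, 4): (paths (0, 0) → (10, 4)) × (paths (10, 4) → (13, 8)) = C(14, 10) · C(7, 3) = 1001 · 35 = 35035. Avoidance count = 203490 − 35035 = 168455.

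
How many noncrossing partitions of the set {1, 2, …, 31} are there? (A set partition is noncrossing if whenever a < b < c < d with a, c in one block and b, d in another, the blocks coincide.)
C_31 = 14544636039226909

These noncrossing partitions are counted by the Catalan number C_n = (1/(n + 1)) · C(2n, n). For n = 31: C_31 = (1/32) · C(62, 31) = 465428353255261088/32 = 14544636039226909.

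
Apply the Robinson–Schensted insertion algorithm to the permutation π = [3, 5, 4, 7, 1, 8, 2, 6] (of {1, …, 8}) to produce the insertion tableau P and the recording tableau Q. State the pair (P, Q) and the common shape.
P = [1, 2, 6, 8] / [3, 4, 7] / [5];  Q = [1, 2, 4, 6] / [3, 7, 8] / [5];  common shape = (4, 3, 1)

Row-insert the values π_1, π_2, … into P one at a time, bumping the leftmost entry strictly greater than the inserted value down to the next row. The recording tableau Q records, in position (i, j), the step at which that cell was added to P.
  Insert 3 (step 1): P = [3];  Q = [1]
  Insert 5 (step 2): P = [3, 5];  Q = [1, 2]
  Insert 4 (step 3): P = [3, 4] / [5];  Q = [1, 2] / [3]
  Insert 7 (step 4): P = [3, 4, 7] / [5];  Q = [1, 2, 4] / [3]
  Insert 1 (step 5): P = [1, 4, 7] / [3] / [5];  Q = [1, 2, 4] / [3] / [5]
  Insert 8 (step 6): P = [1, 4, 7, 8] / [3] / [5];  Q = [1, 2, 4, 6] / [3] / [5]
  Insert 2 (step 7): P = [1, 2, 7, 8] / [3, 4] / [5];  Q = [1, 2, 4, 6] / [3, 7] / [5]
  Insert 6 (step 8): P = [1, 2, 6, 8] / [3, 4, 7] / [5];  Q = [1, 2, 4, 6] / [3, 7, 8] / [5]
Final shape: (4, 3, 1).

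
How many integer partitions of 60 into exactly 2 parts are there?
p(60, 2 parts) = 30

Partitions of n into exactly k parts are in bijection with partitions of n − k into at most k parts (subtract 1 from each part). So p(60, exactly 2) = p(58, parts ≤ 2). Computing via the recurrence p(m, j) = p(m, j−1) + p(m−j, j) gives 30.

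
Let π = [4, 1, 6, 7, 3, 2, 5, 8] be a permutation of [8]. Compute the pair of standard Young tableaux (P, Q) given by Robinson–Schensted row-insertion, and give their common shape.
P = [1, 2, 5, 8] / [3, 6, 7] / [4];  Q = [1, 3, 4, 8] / [2, 5, 7] / [6];  common shape = (4, 3, 1)

Row-insert the values π_1, π_2, … into P one at a time, bumping the leftmost entry strictly greater than the inserted value down to the next row. The recording tableau Q records, in position (i, j), the step at which that cell was added to P.
  Insert 4 (step 1): P = [4];  Q = [1]
  Insert 1 (step 2): P = [1] / [4];  Q = [1] / [2]
  Insert 6 (step 3): P = [1, 6] / [4];  Q = [1, 3] / [2]
  Insert 7 (step 4): P = [1, 6, 7] / [4];  Q = [1, 3, 4] / [2]
  Insert 3 (step 5): P = [1, 3, 7] / [4, 6];  Q = [1, 3, 4] / [2, 5]
  Insert 2 (step 6): P = [1, 2, 7] / [3, 6] / [4];  Q = [1, 3, 4] / [2, 5] / [6]
  Insert 5 (step 7): P = [1, 2, 5] / [3, 6, 7] / [4];  Q = [1, 3, 4] / [2, 5, 7] / [6]
  Insert 8 (step 8): P = [1, 2, 5, 8] / [3, 6, 7] / [4];  Q = [1, 3, 4, 8] / [2, 5, 7] / [6]
Final shape: (4, 3, 1).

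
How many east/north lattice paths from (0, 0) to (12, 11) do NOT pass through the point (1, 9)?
Number of paths = 1351298

Total paths from (0, 0) to (12, 11): C(23, 12) = 1352078. Paths through (1, 9): (paths (0, 0) → (1, 9)) × (paths (1, 9) → (12, 11)) = C(10, 1) · C(13, 11) = 10 · 78 = 780. Avoidance count = 1352078 − 780 = 1351298.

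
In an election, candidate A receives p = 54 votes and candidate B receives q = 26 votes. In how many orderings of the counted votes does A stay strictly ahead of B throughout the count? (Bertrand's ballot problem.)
Strict-lead orderings = 269065935541882616984

Total orderings of the 80 votes with 54 for A: C(80, 54) = 768759815833950334240. By the Bertrand ballot formula (Cycle Lemma / reflection principle), the number of orderings in which A is strictly ahead of B throughout is (p − q)/(p + q) · C(p + q, p) = (54 − 26)/(54 + 26) · 768759815833950334240 = 269065935541882616984.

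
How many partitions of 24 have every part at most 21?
p(24, parts ≤ 21) = 1571

Use the recurrence p(n, m) = p(n, m−1) + p(n−m, m): either the largest part is < m (count p(n, m−1)) or the largest part is exactly m (remove one copy of m, count p(n−m, m)). With p(0, ·) = 1 this gives p(24, parts ≤ 21) = 1571. (By conjugating Young diagrams, this also counts partitions of 24 into at most 21 parts.)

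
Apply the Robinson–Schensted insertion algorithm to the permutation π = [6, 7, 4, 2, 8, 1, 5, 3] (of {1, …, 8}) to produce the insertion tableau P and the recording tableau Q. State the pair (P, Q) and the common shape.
P = [1, 3, 8] / [2, 5] / [4, 7] / [6];  Q = [1, 2, 5] / [3, 7] / [4, 8] / [6];  common shape = (3, 2, 2, 1)

Row-insert the values π_1, π_2, … into P one at a time, bumping the leftmost entry strictly greater than the inserted value down to the next row. The recording tableau Q records, in position (i, j), the step at which that cell was added to P.
  Insert 6 (step 1): P = [6];  Q = [1]
  Insert 7 (step 2): P = [6, 7];  Q = [1, 2]
  Insert 4 (step 3): P = [4, 7] / [6];  Q = [1, 2] / [3]
  Insert 2 (step 4): P = [2, 7] / [4] / [6];  Q = [1, 2] / [3] / [4]
  Insert 8 (step 5): P = [2, 7, 8] / [4] / [6];  Q = [1, 2, 5] / [3] / [4]
  Insert 1 (step 6): P = [1, 7, 8] / [2] / [4] / [6];  Q = [1, 2, 5] / [3] / [4] / [6]
  Insert 5 (step 7): P = [1, 5, 8] / [2, 7] / [4] / [6];  Q = [1, 2, 5] / [3, 7] / [4] / [6]
  Insert 3 (step 8): P = [1, 3, 8] / [2, 5] / [4, 7] / [6];  Q = [1, 2, 5] / [3, 7] / [4, 8] / [6]
Final shape: (3, 2, 2, 1).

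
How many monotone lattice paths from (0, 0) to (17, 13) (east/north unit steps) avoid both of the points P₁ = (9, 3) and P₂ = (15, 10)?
Number of paths = 81220690

Inclusion–exclusion. Total paths: C(30, 17) = 119759850. Through P₁: C(12, 9)·C(18, 8) = 9626760. Through P₂: C(25, 15)·C(5, 2) = 32687600. Since P₁ is strictly southwest of P₂, a monotone path through both must visit P₁ then P₂; paths through both = C(12, 9)·C(13, 6)·C(5, 2) = 3775200. Avoid both = 119759850 − 9626760 − 32687600 + 3775200 = 81220690.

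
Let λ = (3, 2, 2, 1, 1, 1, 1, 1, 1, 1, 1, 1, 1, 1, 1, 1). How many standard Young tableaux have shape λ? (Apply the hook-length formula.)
# SYT of shape (3, 2, 2, 1, 1, 1, 1, 1, 1, 1, 1, 1, 1, 1, 1, 1) = 11305

Hook-length formula: f^λ = n! / Π hook(c), product over all cells c of the Young diagram. For λ = (3, 2, 2, 1, 1, 1, 1, 1, 1, 1, 1, 1, 1, 1, 1, 1), n = 20 boxes. Hook lengths by row (left-to-right, top-to-bottom): [18, 4, 1]; [16, 2]; [15, 1]; [13]; [12]; [11]; [10]; [9]; [8]; [7]; [6]; [5]; [4]; [3]; [2]; [1]. Product of hooks = 215205838848000. So f^λ = 20! / 215205838848000 = 2432902008176640000 / 215205838848000 = 11305.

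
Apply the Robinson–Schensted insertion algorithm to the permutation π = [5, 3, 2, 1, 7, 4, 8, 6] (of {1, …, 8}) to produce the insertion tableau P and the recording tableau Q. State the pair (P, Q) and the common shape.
P = [1, 4, 6] / [2, 7, 8] / [3] / [5];  Q = [1, 5, 7] / [2, 6, 8] / [3] / [4];  common shape = (3, 3, 1, 1)

Row-insert the values π_1, π_2, … into P one at a time, bumping the leftmost entry strictly greater than the inserted value down to the next row. The recording tableau Q records, in position (i, j), the step at which that cell was added to P.
  Insert 5 (step 1): P = [5];  Q = [1]
  Insert 3 (step 2): P = [3] / [5];  Q = [1] / [2]
  Insert 2 (step 3): P = [2] / [3] / [5];  Q = [1] / [2] / [3]
  Insert 1 (step 4): P = [1] / [2] / [3] / [5];  Q = [1] / [2] / [3] / [4]
  Insert 7 (step 5): P = [1, 7] / [2] / [3] / [5];  Q = [1, 5] / [2] / [3] / [4]
  Insert 4 (step 6): P = [1, 4] / [2, 7] / [3] / [5];  Q = [1, 5] / [2, 6] / [3] / [4]
  Insert 8 (step 7): P = [1, 4, 8] / [2, 7] / [3] / [5];  Q = [1, 5, 7] / [2, 6] / [3] / [4]
  Insert 6 (step 8): P = [1, 4, 6] / [2, 7, 8] / [3] / [5];  Q = [1, 5, 7] / [2, 6, 8] / [3] / [4]
Final shape: (3, 3, 1, 1).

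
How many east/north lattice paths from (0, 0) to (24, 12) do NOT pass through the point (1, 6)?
Number of paths = 1248352560

Total paths from (0, 0) to (24, 12): C(36, 24) = 1251677700. Paths through (1, 6): (paths (0, 0) → (1, 6)) × (paths (1, 6) → (24, 12)) = C(7, 1) · C(29, 23) = 7 · 475020 = 3325140. Avoidance count = 1251677700 − 3325140 = 1248352560.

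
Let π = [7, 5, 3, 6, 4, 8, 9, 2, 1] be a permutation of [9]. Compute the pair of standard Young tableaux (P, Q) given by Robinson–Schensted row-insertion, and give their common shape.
P = [1, 4, 8, 9] / [2, 6] / [3] / [5] / [7];  Q = [1, 4, 6, 7] / [2, 5] / [3] / [8] / [9];  common shape = (4, 2, 1, 1, 1)

Row-insert the values π_1, π_2, … into P one at a time, bumping the leftmost entry strictly greater than the inserted value down to the next row. The recording tableau Q records, in position (i, j), the step at which that cell was added to P.
  Insert 7 (step 1): P = [7];  Q = [1]
  Insert 5 (step 2): P = [5] / [7];  Q = [1] / [2]
  Insert 3 (step 3): P = [3] / [5] / [7];  Q = [1] / [2] / [3]
  Insert 6 (step 4): P = [3, 6] / [5] / [7];  Q = [1, 4] / [2] / [3]
  Insert 4 (step 5): P = [3, 4] / [5, 6] / [7];  Q = [1, 4] / [2, 5] / [3]
  Insert 8 (step 6): P = [3, 4, 8] / [5, 6] / [7];  Q = [1, 4, 6] / [2, 5] / [3]
  Insert 9 (step 7): P = [3, 4, 8, 9] / [5, 6] / [7];  Q = [1, 4, 6, 7] / [2, 5] / [3]
  Insert 2 (step 8): P = [2, 4, 8, 9] / [3, 6] / [5] / [7];  Q = [1, 4, 6, 7] / [2, 5] / [3] / [8]
  Insert 1 (step 9): P = [1, 4, 8, 9] / [2, 6] / [3] / [5] / [7];  Q = [1, 4, 6, 7] / [2, 5] / [3] / [8] / [9]
Final shape: (4, 2, 1, 1, 1).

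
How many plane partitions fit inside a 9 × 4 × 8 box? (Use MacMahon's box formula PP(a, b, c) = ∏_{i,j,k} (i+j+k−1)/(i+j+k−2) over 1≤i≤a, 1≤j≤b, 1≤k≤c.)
PP(9, 4, 8) = 151561524301616

Evaluate the triple product over i = 1..9, j = 1..4, k = 1..8. The factors are (2/1) · (3/2) · (4/3) · (5/4) · (6/5) · (7/6) · (8/7) · (9/8) · … (288 factors total). The numerators and denominators telescope so the product is an integer; carrying out the multiplication exactly gives PP(9, 4, 8) = 151561524301616.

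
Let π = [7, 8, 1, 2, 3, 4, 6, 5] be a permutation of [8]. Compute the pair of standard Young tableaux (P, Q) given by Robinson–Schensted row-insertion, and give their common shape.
P = [1, 2, 3, 4, 5] / [6, 8] / [7];  Q = [1, 2, 5, 6, 7] / [3, 4] / [8];  common shape = (5, 2, 1)

Row-insert the values π_1, π_2, … into P one at a time, bumping the leftmost entry strictly greater than the inserted value down to the next row. The recording tableau Q records, in position (i, j), the step at which that cell was added to P.
  Insert 7 (step 1): P = [7];  Q = [1]
  Insert 8 (step 2): P = [7, 8];  Q = [1, 2]
  Insert 1 (step 3): P = [1, 8] / [7];  Q = [1, 2] / [3]
  Insert 2 (step 4): P = [1, 2] / [7, 8];  Q = [1, 2] / [3, 4]
  Insert 3 (step 5): P = [1, 2, 3] / [7, 8];  Q = [1, 2, 5] / [3, 4]
  Insert 4 (step 6): P = [1, 2, 3, 4] / [7, 8];  Q = [1, 2, 5, 6] / [3, 4]
  Insert 6 (step 7): P = [1, 2, 3, 4, 6] / [7, 8];  Q = [1, 2, 5, 6, 7] / [3, 4]
  Insert 5 (step 8): P = [1, 2, 3, 4, 5] / [6, 8] / [7];  Q = [1, 2, 5, 6, 7] / [3, 4] / [8]
Final shape: (5, 2, 1).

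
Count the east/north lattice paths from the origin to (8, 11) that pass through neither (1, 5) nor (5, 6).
Number of paths = 41094

Inclusion–exclusion. Total paths: C(19, 8) = 75582. Through P₁: C(6, 1)·C(13, 7) = 10296. Through P₂: C(11, 5)·C(8, 3) = 25872. Since P₁ is strictly southwest of P₂, a monotone path through both must visit P₁ then P₂; paths through both = C(6, 1)·C(5, 4)·C(8, 3) = 1680. Avoid both = 75582 − 10296 − 25872 + 1680 = 41094.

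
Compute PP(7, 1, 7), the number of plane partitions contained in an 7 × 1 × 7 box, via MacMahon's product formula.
PP(7, 1, 7) = 3432

Evaluate the triple product over i = 1..7, j = 1..1, k = 1..7. The factors are (2/1) · (3/2) · (4/3) · (5/4) · (6/5) · (7/6) · (8/7) · (3/2) · … (49 factors total). The numerators and denominators telescope so the product is an integer; carrying out the multiplication exactly gives PP(7, 1, 7) = 3432.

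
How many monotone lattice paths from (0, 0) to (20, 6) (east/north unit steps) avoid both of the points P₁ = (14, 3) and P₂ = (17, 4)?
Number of paths = 140460

Inclusion–exclusion. Total paths: C(26, 20) = 230230. Through P₁: C(17, 14)·C(9, 6) = 57120. Through P₂: C(21, 17)·C(5, 3) = 59850. Since P₁ is strictly southwest of P₂, a monotone path through both must visit P₁ then P₂; paths through both = C(17, 14)·C(4, 3)·C(5, 3) = 27200. Avoid both = 230230 − 57120 − 59850 + 27200 = 140460.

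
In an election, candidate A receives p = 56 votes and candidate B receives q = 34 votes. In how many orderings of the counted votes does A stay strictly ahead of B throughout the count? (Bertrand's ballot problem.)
Strict-lead orderings = 1730145467127958158326862

Total orderings of the 90 votes with 56 for A: C(90, 56) = 7077867820068919738609890. By the Bertrand ballot formula (Cycle Lemma / reflection principle), the number of orderings in which A is strictly ahead of B throughout is (p − q)/(p + q) · C(p + q, p) = (56 − 34)/(56 + 34) · 7077867820068919738609890 = 1730145467127958158326862.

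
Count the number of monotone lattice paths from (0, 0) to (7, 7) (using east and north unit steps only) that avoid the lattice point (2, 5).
Number of paths = 2991

Total paths from (0, 0) to (7, 7): C(14, 7) = 3432. Paths through (2, 5): (paths (0, 0) → (2, 5)) × (paths (2, 5) → (7, 7)) = C(7, 2) · C(7, 5) = 21 · 21 = 441. Avoidance count = 3432 − 441 = 2991.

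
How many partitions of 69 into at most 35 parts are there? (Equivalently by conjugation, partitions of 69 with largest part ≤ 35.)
p(69, parts ≤ 35) = 3500382

Use the recurrence p(n, m) = p(n, m−1) + p(n−m, m): either the largest part is < m (count p(n, m−1)) or the largest part is exactly m (remove one copy of m, count p(n−m, m)). With p(0, ·) = 1 this gives p(69, parts ≤ 35) = 3500382. (By conjugating Young diagrams, this also counts partitions of 69 into at most 35 parts.)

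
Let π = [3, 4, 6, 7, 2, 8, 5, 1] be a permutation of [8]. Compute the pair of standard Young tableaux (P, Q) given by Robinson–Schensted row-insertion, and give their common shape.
P = [1, 4, 5, 7, 8] / [2, 6] / [3];  Q = [1, 2, 3, 4, 6] / [5, 7] / [8];  common shape = (5, 2, 1)

Row-insert the values π_1, π_2, … into P one at a time, bumping the leftmost entry strictly greater than the inserted value down to the next row. The recording tableau Q records, in position (i, j), the step at which that cell was added to P.
  Insert 3 (step 1): P = [3];  Q = [1]
  Insert 4 (step 2): P = [3, 4];  Q = [1, 2]
  Insert 6 (step 3): P = [3, 4, 6];  Q = [1, 2, 3]
  Insert 7 (step 4): P = [3, 4, 6, 7];  Q = [1, 2, 3, 4]
  Insert 2 (step 5): P = [2, 4, 6, 7] / [3];  Q = [1, 2, 3, 4] / [5]
  Insert 8 (step 6): P = [2, 4, 6, 7, 8] / [3];  Q = [1, 2, 3, 4, 6] / [5]
  Insert 5 (step 7): P = [2, 4, 5, 7, 8] / [3, 6];  Q = [1, 2, 3, 4, 6] / [5, 7]
  Insert 1 (step 8): P = [1, 4, 5, 7, 8] / [2, 6] / [3];  Q = [1, 2, 3, 4, 6] / [5, 7] / [8]
Final shape: (5, 2, 1).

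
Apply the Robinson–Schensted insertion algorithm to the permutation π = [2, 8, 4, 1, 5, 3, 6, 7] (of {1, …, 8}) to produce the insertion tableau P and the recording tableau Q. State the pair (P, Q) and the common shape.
P = [1, 3, 5, 6, 7] / [2, 4] / [8];  Q = [1, 2, 5, 7, 8] / [3, 6] / [4];  common shape = (5, 2, 1)

Row-insert the values π_1, π_2, … into P one at a time, bumping the leftmost entry strictly greater than the inserted value down to the next row. The recording tableau Q records, in position (i, j), the step at which that cell was added to P.
  Insert 2 (step 1): P = [2];  Q = [1]
  Insert 8 (step 2): P = [2, 8];  Q = [1, 2]
  Insert 4 (step 3): P = [2, 4] / [8];  Q = [1, 2] / [3]
  Insert 1 (step 4): P = [1, 4] / [2] / [8];  Q = [1, 2] / [3] / [4]
  Insert 5 (step 5): P = [1, 4, 5] / [2] / [8];  Q = [1, 2, 5] / [3] / [4]
  Insert 3 (step 6): P = [1, 3, 5] / [2, 4] / [8];  Q = [1, 2, 5] / [3, 6] / [4]
  Insert 6 (step 7): P = [1, 3, 5, 6] / [2, 4] / [8];  Q = [1, 2, 5, 7] / [3, 6] / [4]
  Insert 7 (step 8): P = [1, 3, 5, 6, 7] / [2, 4] / [8];  Q = [1, 2, 5, 7, 8] / [3, 6] / [4]
Final shape: (5, 2, 1).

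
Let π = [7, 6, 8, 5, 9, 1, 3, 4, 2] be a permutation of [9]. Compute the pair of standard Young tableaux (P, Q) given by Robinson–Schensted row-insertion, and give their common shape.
P = [1, 2, 4] / [3, 8, 9] / [5] / [6] / [7];  Q = [1, 3, 5] / [2, 7, 8] / [4] / [6] / [9];  common shape = (3, 3, 1, 1, 1)

Row-insert the values π_1, π_2, … into P one at a time, bumping the leftmost entry strictly greater than the inserted value down to the next row. The recording tableau Q records, in position (i, j), the step at which that cell was added to P.
  Insert 7 (step 1): P = [7];  Q = [1]
  Insert 6 (step 2): P = [6] / [7];  Q = [1] / [2]
  Insert 8 (step 3): P = [6, 8] / [7];  Q = [1, 3] / [2]
  Insert 5 (step 4): P = [5, 8] / [6] / [7];  Q = [1, 3] / [2] / [4]
  Insert 9 (step 5): P = [5, 8, 9] / [6] / [7];  Q = [1, 3, 5] / [2] / [4]
  Insert 1 (step 6): P = [1, 8, 9] / [5] / [6] / [7];  Q = [1, 3, 5] / [2] / [4] / [6]
  Insert 3 (step 7): P = [1, 3, 9] / [5, 8] / [6] / [7];  Q = [1, 3, 5] / [2, 7] / [4] / [6]
  Insert 4 (step 8): P = [1, 3, 4] / [5, 8, 9] / [6] / [7];  Q = [1, 3, 5] / [2, 7, 8] / [4] / [6]
  Insert 2 (step 9): P = [1, 2, 4] / [3, 8, 9] / [5] / [6] / [7];  Q = [1, 3, 5] / [2, 7, 8] / [4] / [6] / [9]
Final shape: (3, 3, 1, 1, 1).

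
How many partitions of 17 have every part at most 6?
p(17, parts ≤ 6) = 163

Use the recurrence p(n, m) = p(n, m−1) + p(n−m, m): either the largest part is < m (count p(n, m−1)) or the largest part is exactly m (remove one copy of m, count p(n−m, m)). With p(0, ·) = 1 this gives p(17, parts ≤ 6) = 163. (By conjugating Young diagrams, this also counts partitions of 17 into at most 6 parts.)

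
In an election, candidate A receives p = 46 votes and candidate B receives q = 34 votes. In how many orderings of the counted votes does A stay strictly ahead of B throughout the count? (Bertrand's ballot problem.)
Strict-lead orderings = 6608222917372422478860

Total orderings of the 80 votes with 46 for A: C(80, 46) = 44054819449149483192400. By the Bertrand ballot formula (Cycle Lemma / reflection principle), the number of orderings in which A is strictly ahead of B throughout is (p − q)/(p + q) · C(p + q, p) = (46 − 34)/(46 + 34) · 44054819449149483192400 = 6608222917372422478860.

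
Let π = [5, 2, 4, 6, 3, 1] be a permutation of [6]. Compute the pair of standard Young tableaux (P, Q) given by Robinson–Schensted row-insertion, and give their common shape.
P = [1, 3, 6] / [2] / [4] / [5];  Q = [1, 3, 4] / [2] / [5] / [6];  common shape = (3, 1, 1, 1)

Row-insert the values π_1, π_2, … into P one at a time, bumping the leftmost entry strictly greater than the inserted value down to the next row. The recording tableau Q records, in position (i, j), the step at which that cell was added to P.
  Insert 5 (step 1): P = [5];  Q = [1]
  Insert 2 (step 2): P = [2] / [5];  Q = [1] / [2]
  Insert 4 (step 3): P = [2, 4] / [5];  Q = [1, 3] / [2]
  Insert 6 (step 4): P = [2, 4, 6] / [5];  Q = [1, 3, 4] / [2]
  Insert 3 (step 5): P = [2, 3, 6] / [4] / [5];  Q = [1, 3, 4] / [2] / [5]
  Insert 1 (step 6): P = [1, 3, 6] / [2] / [4] / [5];  Q = [1, 3, 4] / [2] / [5] / [6]
Final shape: (3, 1, 1, 1).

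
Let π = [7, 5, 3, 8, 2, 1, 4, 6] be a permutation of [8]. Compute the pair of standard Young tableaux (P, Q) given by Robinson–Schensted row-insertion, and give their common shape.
P = [1, 4, 6] / [2, 8] / [3] / [5] / [7];  Q = [1, 4, 8] / [2, 7] / [3] / [5] / [6];  common shape = (3, 2, 1, 1, 1)

Row-insert the values π_1, π_2, … into P one at a time, bumping the leftmost entry strictly greater than the inserted value down to the next row. The recording tableau Q records, in position (i, j), the step at which that cell was added to P.
  Insert 7 (step 1): P = [7];  Q = [1]
  Insert 5 (step 2): P = [5] / [7];  Q = [1] / [2]
  Insert 3 (step 3): P = [3] / [5] / [7];  Q = [1] / [2] / [3]
  Insert 8 (step 4): P = [3, 8] / [5] / [7];  Q = [1, 4] / [2] / [3]
  Insert 2 (step 5): P = [2, 8] / [3] / [5] / [7];  Q = [1, 4] / [2] / [3] / [5]
  Insert 1 (step 6): P = [1, 8] / [2] / [3] / [5] / [7];  Q = [1, 4] / [2] / [3] / [5] / [6]
  Insert 4 (step 7): P = [1, 4] / [2, 8] / [3] / [5] / [7];  Q = [1, 4] / [2, 7] / [3] / [5] / [6]
  Insert 6 (step 8): P = [1, 4, 6] / [2, 8] / [3] / [5] / [7];  Q = [1, 4, 8] / [2, 7] / [3] / [5] / [6]
Final shape: (3, 2, 1, 1, 1).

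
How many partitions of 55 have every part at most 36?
p(55, parts ≤ 36) = 449679

Use the recurrence p(n, m) = p(n, m−1) + p(n−m, m): either the largest part is < m (count p(n, m−1)) or the largest part is exactly m (remove one copy of m, count p(n−m, m)). With p(0, ·) = 1 this gives p(55, parts ≤ 36) = 449679. (By conjugating Young diagrams, this also counts partitions of 55 into at most 36 parts.)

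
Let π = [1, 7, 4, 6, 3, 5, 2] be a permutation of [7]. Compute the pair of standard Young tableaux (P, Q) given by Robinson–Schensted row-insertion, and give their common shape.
P = [1, 2, 5] / [3, 6] / [4] / [7];  Q = [1, 2, 4] / [3, 6] / [5] / [7];  common shape = (3, 2, 1, 1)

Row-insert the values π_1, π_2, … into P one at a time, bumping the leftmost entry strictly greater than the inserted value down to the next row. The recording tableau Q records, in position (i, j), the step at which that cell was added to P.
  Insert 1 (step 1): P = [1];  Q = [1]
  Insert 7 (step 2): P = [1, 7];  Q = [1, 2]
  Insert 4 (step 3): P = [1, 4] / [7];  Q = [1, 2] / [3]
  Insert 6 (step 4): P = [1, 4, 6] / [7];  Q = [1, 2, 4] / [3]
  Insert 3 (step 5): P = [1, 3, 6] / [4] / [7];  Q = [1, 2, 4] / [3] / [5]
  Insert 5 (step 6): P = [1, 3, 5] / [4, 6] / [7];  Q = [1, 2, 4] / [3, 6] / [5]
  Insert 2 (step 7): P = [1, 2, 5] / [3, 6] / [4] / [7];  Q = [1, 2, 4] / [3, 6] / [5] / [7]
Final shape: (3, 2, 1, 1).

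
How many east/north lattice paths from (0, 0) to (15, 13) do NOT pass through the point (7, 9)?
Number of paths = 31779360

Total paths from (0, 0) to (15, 13): C(28, 15) = 37442160. Paths through (7, 9): (paths (0, 0) → (7, 9)) × (paths (7, 9) → (15, 13)) = C(16, 7) · C(12, 8) = 11440 · 495 = 5662800. Avoidance count = 37442160 − 5662800 = 31779360.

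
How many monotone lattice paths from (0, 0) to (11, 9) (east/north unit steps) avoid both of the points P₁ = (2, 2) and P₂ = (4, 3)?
Number of paths = 70148

Inclusion–exclusion. Total paths: C(20, 11) = 167960. Through P₁: C(4, 2)·C(16, 9) = 68640. Through P₂: C(7, 4)·C(13, 7) = 60060. Since P₁ is strictly southwest of P₂, a monotone path through both must visit P₁ then P₂; paths through both = C(4, 2)·C(3, 2)·C(13, 7) = 30888. Avoid both = 167960 − 68640 − 60060 + 30888 = 70148.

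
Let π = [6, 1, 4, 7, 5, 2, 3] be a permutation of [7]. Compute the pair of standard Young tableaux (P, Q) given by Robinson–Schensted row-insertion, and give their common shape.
P = [1, 2, 3] / [4, 5] / [6, 7];  Q = [1, 3, 4] / [2, 5] / [6, 7];  common shape = (3, 2, 2)

Row-insert the values π_1, π_2, … into P one at a time, bumping the leftmost entry strictly greater than the inserted value down to the next row. The recording tableau Q records, in position (i, j), the step at which that cell was added to P.
  Insert 6 (step 1): P = [6];  Q = [1]
  Insert 1 (step 2): P = [1] / [6];  Q = [1] / [2]
  Insert 4 (step 3): P = [1, 4] / [6];  Q = [1, 3] / [2]
  Insert 7 (step 4): P = [1, 4, 7] / [6];  Q = [1, 3, 4] / [2]
  Insert 5 (step 5): P = [1, 4, 5] / [6, 7];  Q = [1, 3, 4] / [2, 5]
  Insert 2 (step 6): P = [1, 2, 5] / [4, 7] / [6];  Q = [1, 3, 4] / [2, 5] / [6]
  Insert 3 (step 7): P = [1, 2, 3] / [4, 5] / [6, 7];  Q = [1, 3, 4] / [2, 5] / [6, 7]
Final shape: (3, 2, 2).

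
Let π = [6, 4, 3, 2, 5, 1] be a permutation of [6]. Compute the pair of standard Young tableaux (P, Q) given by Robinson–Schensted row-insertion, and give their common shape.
P = [1, 5] / [2] / [3] / [4] / [6];  Q = [1, 5] / [2] / [3] / [4] / [6];  common shape = (2, 1, 1, 1, 1)

Row-insert the values π_1, π_2, … into P one at a time, bumping the leftmost entry strictly greater than the inserted value down to the next row. The recording tableau Q records, in position (i, j), the step at which that cell was added to P.
  Insert 6 (step 1): P = [6];  Q = [1]
  Insert 4 (step 2): P = [4] / [6];  Q = [1] / [2]
  Insert 3 (step 3): P = [3] / [4] / [6];  Q = [1] / [2] / [3]
  Insert 2 (step 4): P = [2] / [3] / [4] / [6];  Q = [1] / [2] / [3] / [4]
  Insert 5 (step 5): P = [2, 5] / [3] / [4] / [6];  Q = [1, 5] / [2] / [3] / [4]
  Insert 1 (step 6): P = [1, 5] / [2] / [3] / [4] / [6];  Q = [1, 5] / [2] / [3] / [4] / [6]
Final shape: (2, 1, 1, 1, 1).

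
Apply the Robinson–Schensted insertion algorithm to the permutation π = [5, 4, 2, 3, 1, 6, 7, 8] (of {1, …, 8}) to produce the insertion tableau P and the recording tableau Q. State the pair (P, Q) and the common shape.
P = [1, 3, 6, 7, 8] / [2] / [4] / [5];  Q = [1, 4, 6, 7, 8] / [2] / [3] / [5];  common shape = (5, 1, 1, 1)

Row-insert the values π_1, π_2, … into P one at a time, bumping the leftmost entry strictly greater than the inserted value down to the next row. The recording tableau Q records, in position (i, j), the step at which that cell was added to P.
  Insert 5 (step 1): P = [5];  Q = [1]
  Insert 4 (step 2): P = [4] / [5];  Q = [1] / [2]
  Insert 2 (step 3): P = [2] / [4] / [5];  Q = [1] / [2] / [3]
  Insert 3 (step 4): P = [2, 3] / [4] / [5];  Q = [1, 4] / [2] / [3]
  Insert 1 (step 5): P = [1, 3] / [2] / [4] / [5];  Q = [1, 4] / [2] / [3] / [5]
  Insert 6 (step 6): P = [1, 3, 6] / [2] / [4] / [5];  Q = [1, 4, 6] / [2] / [3] / [5]
  Insert 7 (step 7): P = [1, 3, 6, 7] / [2] / [4] / [5];  Q = [1, 4, 6, 7] / [2] / [3] / [5]
  Insert 8 (step 8): P = [1, 3, 6, 7, 8] / [2] / [4] / [5];  Q = [1, 4, 6, 7, 8] / [2] / [3] / [5]
Final shape: (5, 1, 1, 1).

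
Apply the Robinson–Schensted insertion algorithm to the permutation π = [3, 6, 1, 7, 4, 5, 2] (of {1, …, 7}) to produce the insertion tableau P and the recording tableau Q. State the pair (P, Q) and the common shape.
P = [1, 2, 5] / [3, 4, 7] / [6];  Q = [1, 2, 4] / [3, 5, 6] / [7];  common shape = (3, 3, 1)

Row-insert the values π_1, π_2, … into P one at a time, bumping the leftmost entry strictly greater than the inserted value down to the next row. The recording tableau Q records, in position (i, j), the step at which that cell was added to P.
  Insert 3 (step 1): P = [3];  Q = [1]
  Insert 6 (step 2): P = [3, 6];  Q = [1, 2]
  Insert 1 (step 3): P = [1, 6] / [3];  Q = [1, 2] / [3]
  Insert 7 (step 4): P = [1, 6, 7] / [3];  Q = [1, 2, 4] / [3]
  Insert 4 (step 5): P = [1, 4, 7] / [3, 6];  Q = [1, 2, 4] / [3, 5]
  Insert 5 (step 6): P = [1, 4, 5] / [3, 6, 7];  Q = [1, 2, 4] / [3, 5, 6]
  Insert 2 (step 7): P = [1, 2, 5] / [3, 4, 7] / [6];  Q = [1, 2, 4] / [3, 5, 6] / [7]
Final shape: (3, 3, 1).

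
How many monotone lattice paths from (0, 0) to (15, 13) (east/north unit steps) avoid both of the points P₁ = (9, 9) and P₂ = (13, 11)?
Number of paths = 16630896

Inclusion–exclusion. Total paths: C(28, 15) = 37442160. Through P₁: C(18, 9)·C(10, 6) = 10210200. Through P₂: C(24, 13)·C(4, 2) = 14976864. Since P₁ is strictly southwest of P₂, a monotone path through both must visit P₁ then P₂; paths through both = C(18, 9)·C(6, 4)·C(4, 2) = 4375800. Avoid both = 37442160 − 10210200 − 14976864 + 4375800 = 16630896.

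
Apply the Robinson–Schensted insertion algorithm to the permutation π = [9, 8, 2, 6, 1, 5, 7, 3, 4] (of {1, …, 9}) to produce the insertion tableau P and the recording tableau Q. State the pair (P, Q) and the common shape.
P = [1, 3, 4] / [2, 5, 7] / [6] / [8] / [9];  Q = [1, 4, 7] / [2, 6, 9] / [3] / [5] / [8];  common shape = (3, 3, 1, 1, 1)

Row-insert the values π_1, π_2, … into P one at a time, bumping the leftmost entry strictly greater than the inserted value down to the next row. The recording tableau Q records, in position (i, j), the step at which that cell was added to P.
  Insert 9 (step 1): P = [9];  Q = [1]
  Insert 8 (step 2): P = [8] / [9];  Q = [1] / [2]
  Insert 2 (step 3): P = [2] / [8] / [9];  Q = [1] / [2] / [3]
  Insert 6 (step 4): P = [2, 6] / [8] / [9];  Q = [1, 4] / [2] / [3]
  Insert 1 (step 5): P = [1, 6] / [2] / [8] / [9];  Q = [1, 4] / [2] / [3] / [5]
  Insert 5 (step 6): P = [1, 5] / [2, 6] / [8] / [9];  Q = [1, 4] / [2, 6] / [3] / [5]
  Insert 7 (step 7): P = [1, 5, 7] / [2, 6] / [8] / [9];  Q = [1, 4, 7] / [2, 6] / [3] / [5]
  Insert 3 (step 8): P = [1, 3, 7] / [2, 5] / [6] / [8] / [9];  Q = [1, 4, 7] / [2, 6] / [3] / [5] / [8]
  Insert 4 (step 9): P = [1, 3, 4] / [2, 5, 7] / [6] / [8] / [9];  Q = [1, 4, 7] / [2, 6, 9] / [3] / [5] / [8]
Final shape: (3, 3, 1, 1, 1).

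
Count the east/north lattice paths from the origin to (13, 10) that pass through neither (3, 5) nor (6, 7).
Number of paths = 837178

Inclusion–exclusion. Total paths: C(23, 13) = 1144066. Through P₁: C(8, 3)·C(15, 10) = 168168. Through P₂: C(13, 6)·C(10, 7) = 205920. Since P₁ is strictly southwest of P₂, a monotone path through both must visit P₁ then P₂; paths through both = C(8, 3)·C(5, 3)·C(10, 7) = 67200. Avoid both = 1144066 − 168168 − 205920 + 67200 = 837178.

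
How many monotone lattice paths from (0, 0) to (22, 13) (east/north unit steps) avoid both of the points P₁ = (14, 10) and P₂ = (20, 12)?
Number of paths = 640097544

Inclusion–exclusion. Total paths: C(35, 22) = 1476337800. Through P₁: C(24, 14)·C(11, 8) = 323607240. Through P₂: C(32, 20)·C(3, 2) = 677378520. Since P₁ is strictly southwest of P₂, a monotone path through both must visit P₁ then P₂; paths through both = C(24, 14)·C(8, 6)·C(3, 2) = 164745504. Avoid both = 1476337800 − 323607240 − 677378520 + 164745504 = 640097544.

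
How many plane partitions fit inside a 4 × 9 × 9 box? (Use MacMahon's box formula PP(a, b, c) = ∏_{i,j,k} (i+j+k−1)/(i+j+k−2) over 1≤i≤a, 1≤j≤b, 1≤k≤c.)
PP(4, 9, 9) = 1832516612010448

Evaluate the triple product over i = 1..4, j = 1..9, k = 1..9. The factors are (2/1) · (3/2) · (4/3) · (5/4) · (6/5) · (7/6) · (8/7) · (9/8) · … (324 factors total). The numerators and denominators telescope so the product is an integer; carrying out the multiplication exactly gives PP(4, 9, 9) = 1832516612010448.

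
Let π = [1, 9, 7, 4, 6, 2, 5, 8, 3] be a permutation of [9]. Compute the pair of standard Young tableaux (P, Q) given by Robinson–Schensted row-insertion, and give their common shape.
P = [1, 2, 3, 8] / [4, 5] / [6] / [7] / [9];  Q = [1, 2, 5, 8] / [3, 7] / [4] / [6] / [9];  common shape = (4, 2, 1, 1, 1)

Row-insert the values π_1, π_2, … into P one at a time, bumping the leftmost entry strictly greater than the inserted value down to the next row. The recording tableau Q records, in position (i, j), the step at which that cell was added to P.
  Insert 1 (step 1): P = [1];  Q = [1]
  Insert 9 (step 2): P = [1, 9];  Q = [1, 2]
  Insert 7 (step 3): P = [1, 7] / [9];  Q = [1, 2] / [3]
  Insert 4 (step 4): P = [1, 4] / [7] / [9];  Q = [1, 2] / [3] / [4]
  Insert 6 (step 5): P = [1, 4, 6] / [7] / [9];  Q = [1, 2, 5] / [3] / [4]
  Insert 2 (step 6): P = [1, 2, 6] / [4] / [7] / [9];  Q = [1, 2, 5] / [3] / [4] / [6]
  Insert 5 (step 7): P = [1, 2, 5] / [4, 6] / [7] / [9];  Q = [1, 2, 5] / [3, 7] / [4] / [6]
  Insert 8 (step 8): P = [1, 2, 5, 8] / [4, 6] / [7] / [9];  Q = [1, 2, 5, 8] / [3, 7] / [4] / [6]
  Insert 3 (step 9): P = [1, 2, 3, 8] / [4, 5] / [6] / [7] / [9];  Q = [1, 2, 5, 8] / [3, 7] / [4] / [6] / [9]
Final shape: (4, 2, 1, 1, 1).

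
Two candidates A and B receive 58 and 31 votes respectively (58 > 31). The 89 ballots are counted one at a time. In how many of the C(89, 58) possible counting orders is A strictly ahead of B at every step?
Strict-lead orderings = 259103740096407445395552

Total orderings of the 89 votes with 58 for A: C(89, 58) = 854082698836306023711264. By the Bertrand ballot formula (Cycle Lemma / reflection principle), the number of orderings in which A is strictly ahead of B throughout is (p − q)/(p + q) · C(p + q, p) = (58 − 31)/(58 + 31) · 854082698836306023711264 = 259103740096407445395552.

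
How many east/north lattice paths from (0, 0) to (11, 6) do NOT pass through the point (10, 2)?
Number of paths = 12046

Total paths from (0, 0) to (11, 6): C(17, 11) = 12376. Paths through (10, 2): (paths (0, 0) → (10, 2)) × (paths (10, 2) → (11, 6)) = C(12, 10) · C(5, 1) = 66 · 5 = 330. Avoidance count = 12376 − 330 = 12046.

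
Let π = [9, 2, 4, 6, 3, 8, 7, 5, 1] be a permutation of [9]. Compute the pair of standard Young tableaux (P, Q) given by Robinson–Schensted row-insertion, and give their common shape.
P = [1, 3, 5, 7] / [2, 6] / [4] / [8] / [9];  Q = [1, 3, 4, 6] / [2, 7] / [5] / [8] / [9];  common shape = (4, 2, 1, 1, 1)

Row-insert the values π_1, π_2, … into P one at a time, bumping the leftmost entry strictly greater than the inserted value down to the next row. The recording tableau Q records, in position (i, j), the step at which that cell was added to P.
  Insert 9 (step 1): P = [9];  Q = [1]
  Insert 2 (step 2): P = [2] / [9];  Q = [1] / [2]
  Insert 4 (step 3): P = [2, 4] / [9];  Q = [1, 3] / [2]
  Insert 6 (step 4): P = [2, 4, 6] / [9];  Q = [1, 3, 4] / [2]
  Insert 3 (step 5): P = [2, 3, 6] / [4] / [9];  Q = [1, 3, 4] / [2] / [5]
  Insert 8 (step 6): P = [2, 3, 6, 8] / [4] / [9];  Q = [1, 3, 4, 6] / [2] / [5]
  Insert 7 (step 7): P = [2, 3, 6, 7] / [4, 8] / [9];  Q = [1, 3, 4, 6] / [2, 7] / [5]
  Insert 5 (step 8): P = [2, 3, 5, 7] / [4, 6] / [8] / [9];  Q = [1, 3, 4, 6] / [2, 7] / [5] / [8]
  Insert 1 (step 9): P = [1, 3, 5, 7] / [2, 6] / [4] / [8] / [9];  Q = [1, 3, 4, 6] / [2, 7] / [5] / [8] / [9]
Final shape: (4, 2, 1, 1, 1).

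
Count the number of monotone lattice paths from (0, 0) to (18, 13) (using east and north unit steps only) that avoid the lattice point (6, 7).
Number of paths = 174397251

Total paths from (0, 0) to (18, 13): C(31, 18) = 206253075. Paths through (6, 7): (paths (0, 0) → (6, 7)) × (paths (6, 7) → (18, 13)) = C(13, 6) · C(18, 12) = 1716 · 18564 = 31855824. Avoidance count = 206253075 − 31855824 = 174397251.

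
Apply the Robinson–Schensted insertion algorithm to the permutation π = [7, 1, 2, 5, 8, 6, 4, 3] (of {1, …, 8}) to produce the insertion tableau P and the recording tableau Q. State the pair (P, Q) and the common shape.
P = [1, 2, 3, 6] / [4, 8] / [5] / [7];  Q = [1, 3, 4, 5] / [2, 6] / [7] / [8];  common shape = (4, 2, 1, 1)

Row-insert the values π_1, π_2, … into P one at a time, bumping the leftmost entry strictly greater than the inserted value down to the next row. The recording tableau Q records, in position (i, j), the step at which that cell was added to P.
  Insert 7 (step 1): P = [7];  Q = [1]
  Insert 1 (step 2): P = [1] / [7];  Q = [1] / [2]
  Insert 2 (step 3): P = [1, 2] / [7];  Q = [1, 3] / [2]
  Insert 5 (step 4): P = [1, 2, 5] / [7];  Q = [1, 3, 4] / [2]
  Insert 8 (step 5): P = [1, 2, 5, 8] / [7];  Q = [1, 3, 4, 5] / [2]
  Insert 6 (step 6): P = [1, 2, 5, 6] / [7, 8];  Q = [1, 3, 4, 5] / [2, 6]
  Insert 4 (step 7): P = [1, 2, 4, 6] / [5, 8] / [7];  Q = [1, 3, 4, 5] / [2, 6] / [7]
  Insert 3 (step 8): P = [1, 2, 3, 6] / [4, 8] / [5] / [7];  Q = [1, 3, 4, 5] / [2, 6] / [7] / [8]
Final shape: (4, 2, 1, 1).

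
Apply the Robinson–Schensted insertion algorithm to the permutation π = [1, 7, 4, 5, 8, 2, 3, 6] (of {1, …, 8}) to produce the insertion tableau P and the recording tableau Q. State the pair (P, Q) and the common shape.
P = [1, 2, 3, 6] / [4, 5, 8] / [7];  Q = [1, 2, 4, 5] / [3, 7, 8] / [6];  common shape = (4, 3, 1)

Row-insert the values π_1, π_2, … into P one at a time, bumping the leftmost entry strictly greater than the inserted value down to the next row. The recording tableau Q records, in position (i, j), the step at which that cell was added to P.
  Insert 1 (step 1): P = [1];  Q = [1]
  Insert 7 (step 2): P = [1, 7];  Q = [1, 2]
  Insert 4 (step 3): P = [1, 4] / [7];  Q = [1, 2] / [3]
  Insert 5 (step 4): P = [1, 4, 5] / [7];  Q = [1, 2, 4] / [3]
  Insert 8 (step 5): P = [1, 4, 5, 8] / [7];  Q = [1, 2, 4, 5] / [3]
  Insert 2 (step 6): P = [1, 2, 5, 8] / [4] / [7];  Q = [1, 2, 4, 5] / [3] / [6]
  Insert 3 (step 7): P = [1, 2, 3, 8] / [4, 5] / [7];  Q = [1, 2, 4, 5] / [3, 7] / [6]
  Insert 6 (step 8): P = [1, 2, 3, 6] / [4, 5, 8] / [7];  Q = [1, 2, 4, 5] / [3, 7, 8] / [6]
Final shape: (4, 3, 1).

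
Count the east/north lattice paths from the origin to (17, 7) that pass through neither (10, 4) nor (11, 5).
Number of paths = 159736

Inclusion–exclusion. Total paths: C(24, 17) = 346104. Through P₁: C(14, 10)·C(10, 7) = 120120. Through P₂: C(16, 11)·C(8, 6) = 122304. Since P₁ is strictly southwest of P₂, a monotone path through both must visit P₁ then P₂; paths through both = C(14, 10)·C(2, 1)·C(8, 6) = 56056. Avoid both = 346104 − 120120 − 122304 + 56056 = 159736.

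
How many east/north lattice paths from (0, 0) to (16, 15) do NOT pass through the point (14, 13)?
Number of paths = 180190395

Total paths from (0, 0) to (16, 15): C(31, 16) = 300540195. Paths through (14, 13): (paths (0, 0) → (14, 13)) × (paths (14, 13) → (16, 15)) = C(27, 14) · C(4, 2) = 20058300 · 6 = 120349800. Avoidance count = 300540195 − 120349800 = 180190395.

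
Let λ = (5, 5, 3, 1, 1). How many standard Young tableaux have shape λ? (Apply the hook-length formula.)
# SYT of shape (5, 5, 3, 1, 1) = 126126

Hook-length formula: f^λ = n! / Π hook(c), product over all cells c of the Young diagram. For λ = (5, 5, 3, 1, 1), n = 15 boxes. Hook lengths by row (left-to-right, top-to-bottom): [9, 6, 5, 3, 2]; [8, 5, 4, 2, 1]; [5, 2, 1]; [2]; [1]. Product of hooks = 10368000. So f^λ = 15! / 10368000 = 1307674368000 / 10368000 = 126126.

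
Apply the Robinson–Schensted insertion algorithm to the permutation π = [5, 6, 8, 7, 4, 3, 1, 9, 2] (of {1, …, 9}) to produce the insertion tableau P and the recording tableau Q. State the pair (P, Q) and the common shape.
P = [1, 2, 7, 9] / [3, 6] / [4] / [5] / [8];  Q = [1, 2, 3, 8] / [4, 9] / [5] / [6] / [7];  common shape = (4, 2, 1, 1, 1)

Row-insert the values π_1, π_2, … into P one at a time, bumping the leftmost entry strictly greater than the inserted value down to the next row. The recording tableau Q records, in position (i, j), the step at which that cell was added to P.
  Insert 5 (step 1): P = [5];  Q = [1]
  Insert 6 (step 2): P = [5, 6];  Q = [1, 2]
  Insert 8 (step 3): P = [5, 6, 8];  Q = [1, 2, 3]
  Insert 7 (step 4): P = [5, 6, 7] / [8];  Q = [1, 2, 3] / [4]
  Insert 4 (step 5): P = [4, 6, 7] / [5] / [8];  Q = [1, 2, 3] / [4] / [5]
  Insert 3 (step 6): P = [3, 6, 7] / [4] / [5] / [8];  Q = [1, 2, 3] / [4] / [5] / [6]
  Insert 1 (step 7): P = [1, 6, 7] / [3] / [4] / [5] / [8];  Q = [1, 2, 3] / [4] / [5] / [6] / [7]
  Insert 9 (step 8): P = [1, 6, 7, 9] / [3] / [4] / [5] / [8];  Q = [1, 2, 3, 8] / [4] / [5] / [6] / [7]
  Insert 2 (step 9): P = [1, 2, 7, 9] / [3, 6] / [4] / [5] / [8];  Q = [1, 2, 3, 8] / [4, 9] / [5] / [6] / [7]
Final shape: (4, 2, 1, 1, 1).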